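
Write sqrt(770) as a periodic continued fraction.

[27; (1, 2, 1, 54)]

Write x_i = (sqrt(770) + m_i)/d_i with (m_0, d_0) = (0, 1). a_0 = floor(sqrt(770)) = 27, since 27^2 = 729 <= 770 < 784 = 28^2.
Iterate m_{i+1} = d_i*a_i - m_i, d_{i+1} = (770 - m_{i+1}^2)/d_i, a_{i+1} = floor((a_0 + m_{i+1})/d_{i+1}):
  m_1 = 1*27 - 0 = 27, d_1 = (770 - 27^2)/1 = 41/1 = 41, a_1 = floor((27 + 27)/41) = 1.
  m_2 = 41*1 - 27 = 14, d_2 = (770 - 14^2)/41 = 574/41 = 14, a_2 = floor((27 + 14)/14) = 2.
  m_3 = 14*2 - 14 = 14, d_3 = (770 - 14^2)/14 = 574/14 = 41, a_3 = floor((27 + 14)/41) = 1.
  m_4 = 41*1 - 14 = 27, d_4 = (770 - 27^2)/41 = 41/41 = 1, a_4 = floor((27 + 27)/1) = 54.
  m_5 = 1*54 - 27 = 27, d_5 = (770 - 27^2)/1 = 41/1 = 41: (m_5, d_5) = (m_1, d_1) = (27, 41), so from here the quotients repeat a_1, ..., a_4; the period length is 4.
Hence the expansion of sqrt(770) is a_0 = 27 followed by the repeating block 1, 2, 1, 54 (period 4).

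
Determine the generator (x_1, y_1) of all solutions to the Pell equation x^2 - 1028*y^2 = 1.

(x, y) = (513, 16)

First expand sqrt(1028) as a continued fraction. With x_i = (sqrt(1028) + m_i)/d_i and (m_0, d_0) = (0, 1): a_0 = floor(sqrt(1028)) = 32, since 32^2 = 1024 <= 1028 < 1089 = 33^2.
Iterate m_{i+1} = d_i*a_i - m_i, d_{i+1} = (1028 - m_{i+1}^2)/d_i, a_{i+1} = floor((a_0 + m_{i+1})/d_{i+1}):
  m_1 = 1*32 - 0 = 32, d_1 = (1028 - 32^2)/1 = 4/1 = 4, a_1 = floor((32 + 32)/4) = 16.
  m_2 = 4*16 - 32 = 32, d_2 = (1028 - 32^2)/4 = 4/4 = 1, a_2 = floor((32 + 32)/1) = 64.
  m_3 = 1*64 - 32 = 32, d_3 = (1028 - 32^2)/1 = 4/1 = 4: (m_3, d_3) = (m_1, d_1) = (32, 4), so from here the quotients repeat a_1, a_2; the period length is 2.
So sqrt(1028) = [32; (16, 64)] with period length k = 2.
k is even, so the fundamental solution of x^2 - 1028y^2 = 1 is (p_{k-1}, q_{k-1}) = (p_1, q_1); compute convergents through index 1.
Convergents (p_i = a_i*p_{i-1} + p_{i-2}, q_i = a_i*q_{i-1} + q_{i-2} with p_{-2}=0, p_{-1}=1, q_{-2}=1, q_{-1}=0):
  i=0: a_0=32, p_0 = 32*1 + 0 = 32, q_0 = 32*0 + 1 = 1.
  i=1: a_1=16, p_1 = 16*32 + 1 = 513, q_1 = 16*1 + 0 = 16.
Check: 513^2 - 1028*16^2 = 263169 - 263168 = 1, so (x, y) = (513, 16) solves the equation, and by the theorem it is the least positive solution.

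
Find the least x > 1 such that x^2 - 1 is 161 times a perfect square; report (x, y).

(x, y) = (11775, 928)

First expand sqrt(161) as a continued fraction. With x_i = (sqrt(161) + m_i)/d_i and (m_0, d_0) = (0, 1): a_0 = floor(sqrt(161)) = 12, since 12^2 = 144 <= 161 < 169 = 13^2.
Iterate m_{i+1} = d_i*a_i - m_i, d_{i+1} = (161 - m_{i+1}^2)/d_i, a_{i+1} = floor((a_0 + m_{i+1})/d_{i+1}):
  m_1 = 1*12 - 0 = 12, d_1 = (161 - 12^2)/1 = 17/1 = 17, a_1 = floor((12 + 12)/17) = 1.
  m_2 = 17*1 - 12 = 5, d_2 = (161 - 5^2)/17 = 136/17 = 8, a_2 = floor((12 + 5)/8) = 2.
  m_3 = 8*2 - 5 = 11, d_3 = (161 - 11^2)/8 = 40/8 = 5, a_3 = floor((12 + 11)/5) = 4.
  m_4 = 5*4 - 11 = 9, d_4 = (161 - 9^2)/5 = 80/5 = 16, a_4 = floor((12 + 9)/16) = 1.
  m_5 = 16*1 - 9 = 7, d_5 = (161 - 7^2)/16 = 112/16 = 7, a_5 = floor((12 + 7)/7) = 2.
  m_6 = 7*2 - 7 = 7, d_6 = (161 - 7^2)/7 = 112/7 = 16, a_6 = floor((12 + 7)/16) = 1.
  m_7 = 16*1 - 7 = 9, d_7 = (161 - 9^2)/16 = 80/16 = 5, a_7 = floor((12 + 9)/5) = 4.
  m_8 = 5*4 - 9 = 11, d_8 = (161 - 11^2)/5 = 40/5 = 8, a_8 = floor((12 + 11)/8) = 2.
  m_9 = 8*2 - 11 = 5, d_9 = (161 - 5^2)/8 = 136/8 = 17, a_9 = floor((12 + 5)/17) = 1.
  m_10 = 17*1 - 5 = 12, d_10 = (161 - 12^2)/17 = 17/17 = 1, a_10 = floor((12 + 12)/1) = 24.
  m_11 = 1*24 - 12 = 12, d_11 = (161 - 12^2)/1 = 17/1 = 17: (m_11, d_11) = (m_1, d_1) = (12, 17), so from here the quotients repeat a_1, ..., a_10; the period length is 10.
So sqrt(161) = [12; (1, 2, 4, 1, 2, 1, 4, 2, 1, 24)] with period length k = 10.
k is even, so the fundamental solution of x^2 - 161y^2 = 1 is (p_{k-1}, q_{k-1}) = (p_9, q_9); compute convergents through index 9.
Convergents (p_i = a_i*p_{i-1} + p_{i-2}, q_i = a_i*q_{i-1} + q_{i-2} with p_{-2}=0, p_{-1}=1, q_{-2}=1, q_{-1}=0):
  i=0: a_0=12, p_0 = 12*1 + 0 = 12, q_0 = 12*0 + 1 = 1.
  i=1: a_1=1, p_1 = 1*12 + 1 = 13, q_1 = 1*1 + 0 = 1.
  i=2: a_2=2, p_2 = 2*13 + 12 = 38, q_2 = 2*1 + 1 = 3.
  i=3: a_3=4, p_3 = 4*38 + 13 = 165, q_3 = 4*3 + 1 = 13.
  i=4: a_4=1, p_4 = 1*165 + 38 = 203, q_4 = 1*13 + 3 = 16.
  i=5: a_5=2, p_5 = 2*203 + 165 = 571, q_5 = 2*16 + 13 = 45.
  i=6: a_6=1, p_6 = 1*571 + 203 = 774, q_6 = 1*45 + 16 = 61.
  i=7: a_7=4, p_7 = 4*774 + 571 = 3667, q_7 = 4*61 + 45 = 289.
  i=8: a_8=2, p_8 = 2*3667 + 774 = 8108, q_8 = 2*289 + 61 = 639.
  i=9: a_9=1, p_9 = 1*8108 + 3667 = 11775, q_9 = 1*639 + 289 = 928.
Check: 11775^2 - 161*928^2 = 138650625 - 138650624 = 1, so (x, y) = (11775, 928) solves the equation, and by the theorem it is the least positive solution.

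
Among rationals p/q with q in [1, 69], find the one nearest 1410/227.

Expand x = 1410/227 as a continued fraction with the Euclidean algorithm:
  1410 = 6*227 + 48, so a_0 = 6.
  227 = 4*48 + 35, so a_1 = 4.
  48 = 1*35 + 13, so a_2 = 1.
  35 = 2*13 + 9, so a_3 = 2.
  13 = 1*9 + 4, so a_4 = 1.
  9 = 2*4 + 1, so a_5 = 2.
  4 = 4*1 + 0, so a_6 = 4.
so x = [6; 4, 1, 2, 1, 2, 4].
Convergents (p_i = a_i*p_{i-1} + p_{i-2}, q_i = a_i*q_{i-1} + q_{i-2} with p_{-2}=0, p_{-1}=1, q_{-2}=1, q_{-1}=0), until the denominator exceeds 69:
  i=0: a_0=6, p_0 = 6*1 + 0 = 6, q_0 = 6*0 + 1 = 1.
  i=1: a_1=4, p_1 = 4*6 + 1 = 25, q_1 = 4*1 + 0 = 4.
  i=2: a_2=1, p_2 = 1*25 + 6 = 31, q_2 = 1*4 + 1 = 5.
  i=3: a_3=2, p_3 = 2*31 + 25 = 87, q_3 = 2*5 + 4 = 14.
  i=4: a_4=1, p_4 = 1*87 + 31 = 118, q_4 = 1*14 + 5 = 19.
  i=5: a_5=2, p_5 = 2*118 + 87 = 323, q_5 = 2*19 + 14 = 52.
  i=6: a_6=4, p_6 = 4*323 + 118 = 1410, q_6 = 4*52 + 19 = 227.
q_6 = 227 > 69, so the last convergent with denominator <= 69 is p_5/q_5 = 323/52.
The closest fraction with denominator <= 69 is either p_5/q_5 or the intermediate fraction (k*p_5 + p_4)/(k*q_5 + q_4) with the largest k >= 1 whose denominator stays <= 69; these approach x as k grows, and every other convergent or intermediate fraction in range is farther away.
Largest k: floor((69 - q_4)/q_5) = floor((69 - 19)/52) = 0.
Since k = 0, no intermediate fraction beyond p_5/q_5 has denominator <= 69, so the convergent 323/52 is the closest (its error is |1410*52 - 323*227|/(227*52) = 1/11804).

323/52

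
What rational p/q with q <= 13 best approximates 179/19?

113/12

Expand x = 179/19 as a continued fraction with the Euclidean algorithm:
  179 = 9*19 + 8, so a_0 = 9.
  19 = 2*8 + 3, so a_1 = 2.
  8 = 2*3 + 2, so a_2 = 2.
  3 = 1*2 + 1, so a_3 = 1.
  2 = 2*1 + 0, so a_4 = 2.
so x = [9; 2, 2, 1, 2].
Convergents (p_i = a_i*p_{i-1} + p_{i-2}, q_i = a_i*q_{i-1} + q_{i-2} with p_{-2}=0, p_{-1}=1, q_{-2}=1, q_{-1}=0), until the denominator exceeds 13:
  i=0: a_0=9, p_0 = 9*1 + 0 = 9, q_0 = 9*0 + 1 = 1.
  i=1: a_1=2, p_1 = 2*9 + 1 = 19, q_1 = 2*1 + 0 = 2.
  i=2: a_2=2, p_2 = 2*19 + 9 = 47, q_2 = 2*2 + 1 = 5.
  i=3: a_3=1, p_3 = 1*47 + 19 = 66, q_3 = 1*5 + 2 = 7.
  i=4: a_4=2, p_4 = 2*66 + 47 = 179, q_4 = 2*7 + 5 = 19.
q_4 = 19 > 13, so the last convergent with denominator <= 13 is p_3/q_3 = 66/7.
The closest fraction with denominator <= 13 is either p_3/q_3 or the intermediate fraction (k*p_3 + p_2)/(k*q_3 + q_2) with the largest k >= 1 whose denominator stays <= 13; these approach x as k grows, and every other convergent or intermediate fraction in range is farther away.
Largest k: floor((13 - q_2)/q_3) = floor((13 - 5)/7) = 1.
That gives (1*66 + 47)/(1*7 + 5) = 113/12.
Compare the errors: |x - 66/7| = |179*7 - 66*19|/(19*7) = 1/133, and |x - 113/12| = |179*12 - 113*19|/(19*12) = 1/228.
Cross-multiplying, 1*133 = 133 < 228 = 1*228, so 1/228 is smaller: the intermediate fraction 113/12 is closer to x than 66/7.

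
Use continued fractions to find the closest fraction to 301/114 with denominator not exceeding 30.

66/25

Expand x = 301/114 as a continued fraction with the Euclidean algorithm:
  301 = 2*114 + 73, so a_0 = 2.
  114 = 1*73 + 41, so a_1 = 1.
  73 = 1*41 + 32, so a_2 = 1.
  41 = 1*32 + 9, so a_3 = 1.
  32 = 3*9 + 5, so a_4 = 3.
  9 = 1*5 + 4, so a_5 = 1.
  5 = 1*4 + 1, so a_6 = 1.
  4 = 4*1 + 0, so a_7 = 4.
so x = [2; 1, 1, 1, 3, 1, 1, 4].
Convergents (p_i = a_i*p_{i-1} + p_{i-2}, q_i = a_i*q_{i-1} + q_{i-2} with p_{-2}=0, p_{-1}=1, q_{-2}=1, q_{-1}=0), until the denominator exceeds 30:
  i=0: a_0=2, p_0 = 2*1 + 0 = 2, q_0 = 2*0 + 1 = 1.
  i=1: a_1=1, p_1 = 1*2 + 1 = 3, q_1 = 1*1 + 0 = 1.
  i=2: a_2=1, p_2 = 1*3 + 2 = 5, q_2 = 1*1 + 1 = 2.
  i=3: a_3=1, p_3 = 1*5 + 3 = 8, q_3 = 1*2 + 1 = 3.
  i=4: a_4=3, p_4 = 3*8 + 5 = 29, q_4 = 3*3 + 2 = 11.
  i=5: a_5=1, p_5 = 1*29 + 8 = 37, q_5 = 1*11 + 3 = 14.
  i=6: a_6=1, p_6 = 1*37 + 29 = 66, q_6 = 1*14 + 11 = 25.
  i=7: a_7=4, p_7 = 4*66 + 37 = 301, q_7 = 4*25 + 14 = 114.
q_7 = 114 > 30, so the last convergent with denominator <= 30 is p_6/q_6 = 66/25.
The closest fraction with denominator <= 30 is either p_6/q_6 or the intermediate fraction (k*p_6 + p_5)/(k*q_6 + q_5) with the largest k >= 1 whose denominator stays <= 30; these approach x as k grows, and every other convergent or intermediate fraction in range is farther away.
Largest k: floor((30 - q_5)/q_6) = floor((30 - 14)/25) = 0.
Since k = 0, no intermediate fraction beyond p_6/q_6 has denominator <= 30, so the convergent 66/25 is the closest (its error is |301*25 - 66*114|/(114*25) = 1/2850).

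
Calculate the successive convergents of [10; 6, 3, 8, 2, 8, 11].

Using the convergent recurrence p_i = a_i*p_{i-1} + p_{i-2}, q_i = a_i*q_{i-1} + q_{i-2} with p_{-2}=0, p_{-1}=1, q_{-2}=1, q_{-1}=0:
  i=0: a_0=10, p_0 = 10*1 + 0 = 10, q_0 = 10*0 + 1 = 1.
  i=1: a_1=6, p_1 = 6*10 + 1 = 61, q_1 = 6*1 + 0 = 6.
  i=2: a_2=3, p_2 = 3*61 + 10 = 193, q_2 = 3*6 + 1 = 19.
  i=3: a_3=8, p_3 = 8*193 + 61 = 1605, q_3 = 8*19 + 6 = 158.
  i=4: a_4=2, p_4 = 2*1605 + 193 = 3403, q_4 = 2*158 + 19 = 335.
  i=5: a_5=8, p_5 = 8*3403 + 1605 = 28829, q_5 = 8*335 + 158 = 2838.
  i=6: a_6=11, p_6 = 11*28829 + 3403 = 320522, q_6 = 11*2838 + 335 = 31553.

10/1, 61/6, 193/19, 1605/158, 3403/335, 28829/2838, 320522/31553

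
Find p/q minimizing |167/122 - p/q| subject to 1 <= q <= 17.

15/11

Expand x = 167/122 as a continued fraction with the Euclidean algorithm:
  167 = 1*122 + 45, so a_0 = 1.
  122 = 2*45 + 32, so a_1 = 2.
  45 = 1*32 + 13, so a_2 = 1.
  32 = 2*13 + 6, so a_3 = 2.
  13 = 2*6 + 1, so a_4 = 2.
  6 = 6*1 + 0, so a_5 = 6.
so x = [1; 2, 1, 2, 2, 6].
Convergents (p_i = a_i*p_{i-1} + p_{i-2}, q_i = a_i*q_{i-1} + q_{i-2} with p_{-2}=0, p_{-1}=1, q_{-2}=1, q_{-1}=0), until the denominator exceeds 17:
  i=0: a_0=1, p_0 = 1*1 + 0 = 1, q_0 = 1*0 + 1 = 1.
  i=1: a_1=2, p_1 = 2*1 + 1 = 3, q_1 = 2*1 + 0 = 2.
  i=2: a_2=1, p_2 = 1*3 + 1 = 4, q_2 = 1*2 + 1 = 3.
  i=3: a_3=2, p_3 = 2*4 + 3 = 11, q_3 = 2*3 + 2 = 8.
  i=4: a_4=2, p_4 = 2*11 + 4 = 26, q_4 = 2*8 + 3 = 19.
q_4 = 19 > 17, so the last convergent with denominator <= 17 is p_3/q_3 = 11/8.
The closest fraction with denominator <= 17 is either p_3/q_3 or the intermediate fraction (k*p_3 + p_2)/(k*q_3 + q_2) with the largest k >= 1 whose denominator stays <= 17; these approach x as k grows, and every other convergent or intermediate fraction in range is farther away.
Largest k: floor((17 - q_2)/q_3) = floor((17 - 3)/8) = 1.
That gives (1*11 + 4)/(1*8 + 3) = 15/11.
Compare the errors: |x - 11/8| = |167*8 - 11*122|/(122*8) = 6/976, and |x - 15/11| = |167*11 - 15*122|/(122*11) = 7/1342.
Cross-multiplying, 7*976 = 6832 < 8052 = 6*1342, so 7/1342 is smaller: the intermediate fraction 15/11 is closer to x than 11/8.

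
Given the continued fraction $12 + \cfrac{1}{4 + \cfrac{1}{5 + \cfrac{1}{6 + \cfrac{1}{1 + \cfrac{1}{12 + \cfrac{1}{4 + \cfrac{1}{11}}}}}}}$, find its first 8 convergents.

Using the convergent recurrence p_i = a_i*p_{i-1} + p_{i-2}, q_i = a_i*q_{i-1} + q_{i-2} with p_{-2}=0, p_{-1}=1, q_{-2}=1, q_{-1}=0:
  i=0: a_0=12, p_0 = 12*1 + 0 = 12, q_0 = 12*0 + 1 = 1.
  i=1: a_1=4, p_1 = 4*12 + 1 = 49, q_1 = 4*1 + 0 = 4.
  i=2: a_2=5, p_2 = 5*49 + 12 = 257, q_2 = 5*4 + 1 = 21.
  i=3: a_3=6, p_3 = 6*257 + 49 = 1591, q_3 = 6*21 + 4 = 130.
  i=4: a_4=1, p_4 = 1*1591 + 257 = 1848, q_4 = 1*130 + 21 = 151.
  i=5: a_5=12, p_5 = 12*1848 + 1591 = 23767, q_5 = 12*151 + 130 = 1942.
  i=6: a_6=4, p_6 = 4*23767 + 1848 = 96916, q_6 = 4*1942 + 151 = 7919.
  i=7: a_7=11, p_7 = 11*96916 + 23767 = 1089843, q_7 = 11*7919 + 1942 = 89051.

12/1, 49/4, 257/21, 1591/130, 1848/151, 23767/1942, 96916/7919, 1089843/89051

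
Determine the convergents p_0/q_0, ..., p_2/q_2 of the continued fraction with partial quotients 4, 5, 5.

4/1, 21/5, 109/26

Using the convergent recurrence p_i = a_i*p_{i-1} + p_{i-2}, q_i = a_i*q_{i-1} + q_{i-2} with p_{-2}=0, p_{-1}=1, q_{-2}=1, q_{-1}=0:
  i=0: a_0=4, p_0 = 4*1 + 0 = 4, q_0 = 4*0 + 1 = 1.
  i=1: a_1=5, p_1 = 5*4 + 1 = 21, q_1 = 5*1 + 0 = 5.
  i=2: a_2=5, p_2 = 5*21 + 4 = 109, q_2 = 5*5 + 1 = 26.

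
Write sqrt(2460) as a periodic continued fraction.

[49; (1, 1, 2, 24, 2, 1, 1, 98)]

Write x_i = (sqrt(2460) + m_i)/d_i with (m_0, d_0) = (0, 1). a_0 = floor(sqrt(2460)) = 49, since 49^2 = 2401 <= 2460 < 2500 = 50^2.
Iterate m_{i+1} = d_i*a_i - m_i, d_{i+1} = (2460 - m_{i+1}^2)/d_i, a_{i+1} = floor((a_0 + m_{i+1})/d_{i+1}):
  m_1 = 1*49 - 0 = 49, d_1 = (2460 - 49^2)/1 = 59/1 = 59, a_1 = floor((49 + 49)/59) = 1.
  m_2 = 59*1 - 49 = 10, d_2 = (2460 - 10^2)/59 = 2360/59 = 40, a_2 = floor((49 + 10)/40) = 1.
  m_3 = 40*1 - 10 = 30, d_3 = (2460 - 30^2)/40 = 1560/40 = 39, a_3 = floor((49 + 30)/39) = 2.
  m_4 = 39*2 - 30 = 48, d_4 = (2460 - 48^2)/39 = 156/39 = 4, a_4 = floor((49 + 48)/4) = 24.
  m_5 = 4*24 - 48 = 48, d_5 = (2460 - 48^2)/4 = 156/4 = 39, a_5 = floor((49 + 48)/39) = 2.
  m_6 = 39*2 - 48 = 30, d_6 = (2460 - 30^2)/39 = 1560/39 = 40, a_6 = floor((49 + 30)/40) = 1.
  m_7 = 40*1 - 30 = 10, d_7 = (2460 - 10^2)/40 = 2360/40 = 59, a_7 = floor((49 + 10)/59) = 1.
  m_8 = 59*1 - 10 = 49, d_8 = (2460 - 49^2)/59 = 59/59 = 1, a_8 = floor((49 + 49)/1) = 98.
  m_9 = 1*98 - 49 = 49, d_9 = (2460 - 49^2)/1 = 59/1 = 59: (m_9, d_9) = (m_1, d_1) = (49, 59), so from here the quotients repeat a_1, ..., a_8; the period length is 8.
Hence the expansion of sqrt(2460) is a_0 = 49 followed by the repeating block 1, 1, 2, 24, 2, 1, 1, 98 (period 8).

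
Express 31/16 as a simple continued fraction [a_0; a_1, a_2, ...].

[1; 1, 15]

Run the Euclidean algorithm on 31 and 16; the successive quotients are the partial quotients a_0, a_1, ... (each step inverts the fractional part left over by the previous one):
  31 = 1*16 + 15, so a_0 = 1.
  16 = 1*15 + 1, so a_1 = 1.
  15 = 15*1 + 0, so a_2 = 15.
The remainder reaches 0 after 3 divisions, so the expansion has 3 partial quotients, read off in order.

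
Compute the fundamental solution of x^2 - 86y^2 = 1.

First expand sqrt(86) as a continued fraction. With x_i = (sqrt(86) + m_i)/d_i and (m_0, d_0) = (0, 1): a_0 = floor(sqrt(86)) = 9, since 9^2 = 81 <= 86 < 100 = 10^2.
Iterate m_{i+1} = d_i*a_i - m_i, d_{i+1} = (86 - m_{i+1}^2)/d_i, a_{i+1} = floor((a_0 + m_{i+1})/d_{i+1}):
  m_1 = 1*9 - 0 = 9, d_1 = (86 - 9^2)/1 = 5/1 = 5, a_1 = floor((9 + 9)/5) = 3.
  m_2 = 5*3 - 9 = 6, d_2 = (86 - 6^2)/5 = 50/5 = 10, a_2 = floor((9 + 6)/10) = 1.
  m_3 = 10*1 - 6 = 4, d_3 = (86 - 4^2)/10 = 70/10 = 7, a_3 = floor((9 + 4)/7) = 1.
  m_4 = 7*1 - 4 = 3, d_4 = (86 - 3^2)/7 = 77/7 = 11, a_4 = floor((9 + 3)/11) = 1.
  m_5 = 11*1 - 3 = 8, d_5 = (86 - 8^2)/11 = 22/11 = 2, a_5 = floor((9 + 8)/2) = 8.
  m_6 = 2*8 - 8 = 8, d_6 = (86 - 8^2)/2 = 22/2 = 11, a_6 = floor((9 + 8)/11) = 1.
  m_7 = 11*1 - 8 = 3, d_7 = (86 - 3^2)/11 = 77/11 = 7, a_7 = floor((9 + 3)/7) = 1.
  m_8 = 7*1 - 3 = 4, d_8 = (86 - 4^2)/7 = 70/7 = 10, a_8 = floor((9 + 4)/10) = 1.
  m_9 = 10*1 - 4 = 6, d_9 = (86 - 6^2)/10 = 50/10 = 5, a_9 = floor((9 + 6)/5) = 3.
  m_10 = 5*3 - 6 = 9, d_10 = (86 - 9^2)/5 = 5/5 = 1, a_10 = floor((9 + 9)/1) = 18.
  m_11 = 1*18 - 9 = 9, d_11 = (86 - 9^2)/1 = 5/1 = 5: (m_11, d_11) = (m_1, d_1) = (9, 5), so from here the quotients repeat a_1, ..., a_10; the period length is 10.
So sqrt(86) = [9; (3, 1, 1, 1, 8, 1, 1, 1, 3, 18)] with period length k = 10.
k is even, so the fundamental solution of x^2 - 86y^2 = 1 is (p_{k-1}, q_{k-1}) = (p_9, q_9); compute convergents through index 9.
Convergents (p_i = a_i*p_{i-1} + p_{i-2}, q_i = a_i*q_{i-1} + q_{i-2} with p_{-2}=0, p_{-1}=1, q_{-2}=1, q_{-1}=0):
  i=0: a_0=9, p_0 = 9*1 + 0 = 9, q_0 = 9*0 + 1 = 1.
  i=1: a_1=3, p_1 = 3*9 + 1 = 28, q_1 = 3*1 + 0 = 3.
  i=2: a_2=1, p_2 = 1*28 + 9 = 37, q_2 = 1*3 + 1 = 4.
  i=3: a_3=1, p_3 = 1*37 + 28 = 65, q_3 = 1*4 + 3 = 7.
  i=4: a_4=1, p_4 = 1*65 + 37 = 102, q_4 = 1*7 + 4 = 11.
  i=5: a_5=8, p_5 = 8*102 + 65 = 881, q_5 = 8*11 + 7 = 95.
  i=6: a_6=1, p_6 = 1*881 + 102 = 983, q_6 = 1*95 + 11 = 106.
  i=7: a_7=1, p_7 = 1*983 + 881 = 1864, q_7 = 1*106 + 95 = 201.
  i=8: a_8=1, p_8 = 1*1864 + 983 = 2847, q_8 = 1*201 + 106 = 307.
  i=9: a_9=3, p_9 = 3*2847 + 1864 = 10405, q_9 = 3*307 + 201 = 1122.
Check: 10405^2 - 86*1122^2 = 108264025 - 108264024 = 1, so (x, y) = (10405, 1122) solves the equation, and by the theorem it is the least positive solution.

(x, y) = (10405, 1122)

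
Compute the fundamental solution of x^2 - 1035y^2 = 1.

(x, y) = (1126, 35)

First expand sqrt(1035) as a continued fraction. With x_i = (sqrt(1035) + m_i)/d_i and (m_0, d_0) = (0, 1): a_0 = floor(sqrt(1035)) = 32, since 32^2 = 1024 <= 1035 < 1089 = 33^2.
Iterate m_{i+1} = d_i*a_i - m_i, d_{i+1} = (1035 - m_{i+1}^2)/d_i, a_{i+1} = floor((a_0 + m_{i+1})/d_{i+1}):
  m_1 = 1*32 - 0 = 32, d_1 = (1035 - 32^2)/1 = 11/1 = 11, a_1 = floor((32 + 32)/11) = 5.
  m_2 = 11*5 - 32 = 23, d_2 = (1035 - 23^2)/11 = 506/11 = 46, a_2 = floor((32 + 23)/46) = 1.
  m_3 = 46*1 - 23 = 23, d_3 = (1035 - 23^2)/46 = 506/46 = 11, a_3 = floor((32 + 23)/11) = 5.
  m_4 = 11*5 - 23 = 32, d_4 = (1035 - 32^2)/11 = 11/11 = 1, a_4 = floor((32 + 32)/1) = 64.
  m_5 = 1*64 - 32 = 32, d_5 = (1035 - 32^2)/1 = 11/1 = 11: (m_5, d_5) = (m_1, d_1) = (32, 11), so from here the quotients repeat a_1, ..., a_4; the period length is 4.
So sqrt(1035) = [32; (5, 1, 5, 64)] with period length k = 4.
k is even, so the fundamental solution of x^2 - 1035y^2 = 1 is (p_{k-1}, q_{k-1}) = (p_3, q_3); compute convergents through index 3.
Convergents (p_i = a_i*p_{i-1} + p_{i-2}, q_i = a_i*q_{i-1} + q_{i-2} with p_{-2}=0, p_{-1}=1, q_{-2}=1, q_{-1}=0):
  i=0: a_0=32, p_0 = 32*1 + 0 = 32, q_0 = 32*0 + 1 = 1.
  i=1: a_1=5, p_1 = 5*32 + 1 = 161, q_1 = 5*1 + 0 = 5.
  i=2: a_2=1, p_2 = 1*161 + 32 = 193, q_2 = 1*5 + 1 = 6.
  i=3: a_3=5, p_3 = 5*193 + 161 = 1126, q_3 = 5*6 + 5 = 35.
Check: 1126^2 - 1035*35^2 = 1267876 - 1267875 = 1, so (x, y) = (1126, 35) solves the equation, and by the theorem it is the least positive solution.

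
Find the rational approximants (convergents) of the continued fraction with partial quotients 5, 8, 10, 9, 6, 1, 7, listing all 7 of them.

Using the convergent recurrence p_i = a_i*p_{i-1} + p_{i-2}, q_i = a_i*q_{i-1} + q_{i-2} with p_{-2}=0, p_{-1}=1, q_{-2}=1, q_{-1}=0:
  i=0: a_0=5, p_0 = 5*1 + 0 = 5, q_0 = 5*0 + 1 = 1.
  i=1: a_1=8, p_1 = 8*5 + 1 = 41, q_1 = 8*1 + 0 = 8.
  i=2: a_2=10, p_2 = 10*41 + 5 = 415, q_2 = 10*8 + 1 = 81.
  i=3: a_3=9, p_3 = 9*415 + 41 = 3776, q_3 = 9*81 + 8 = 737.
  i=4: a_4=6, p_4 = 6*3776 + 415 = 23071, q_4 = 6*737 + 81 = 4503.
  i=5: a_5=1, p_5 = 1*23071 + 3776 = 26847, q_5 = 1*4503 + 737 = 5240.
  i=6: a_6=7, p_6 = 7*26847 + 23071 = 211000, q_6 = 7*5240 + 4503 = 41183.

5/1, 41/8, 415/81, 3776/737, 23071/4503, 26847/5240, 211000/41183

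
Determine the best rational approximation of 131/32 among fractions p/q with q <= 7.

Expand x = 131/32 as a continued fraction with the Euclidean algorithm:
  131 = 4*32 + 3, so a_0 = 4.
  32 = 10*3 + 2, so a_1 = 10.
  3 = 1*2 + 1, so a_2 = 1.
  2 = 2*1 + 0, so a_3 = 2.
so x = [4; 10, 1, 2].
Convergents (p_i = a_i*p_{i-1} + p_{i-2}, q_i = a_i*q_{i-1} + q_{i-2} with p_{-2}=0, p_{-1}=1, q_{-2}=1, q_{-1}=0), until the denominator exceeds 7:
  i=0: a_0=4, p_0 = 4*1 + 0 = 4, q_0 = 4*0 + 1 = 1.
  i=1: a_1=10, p_1 = 10*4 + 1 = 41, q_1 = 10*1 + 0 = 10.
q_1 = 10 > 7, so the last convergent with denominator <= 7 is p_0/q_0 = 4/1.
The closest fraction with denominator <= 7 is either p_0/q_0 or the intermediate fraction (k*p_0 + p_{-1})/(k*q_0 + q_{-1}) with the largest k >= 1 whose denominator stays <= 7; these approach x as k grows, and every other convergent or intermediate fraction in range is farther away.
Largest k: floor((7 - q_{-1})/q_0) = floor((7 - 0)/1) = 7 (using the seeds p_{-1} = 1, q_{-1} = 0).
That gives (7*4 + 1)/(7*1 + 0) = 29/7.
Compare the errors: |x - 4/1| = |131*1 - 4*32|/(32*1) = 3/32, and |x - 29/7| = |131*7 - 29*32|/(32*7) = 11/224.
Cross-multiplying, 11*32 = 352 < 672 = 3*224, so 11/224 is smaller: the intermediate fraction 29/7 is closer to x than 4/1.

29/7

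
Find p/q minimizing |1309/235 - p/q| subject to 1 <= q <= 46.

Expand x = 1309/235 as a continued fraction with the Euclidean algorithm:
  1309 = 5*235 + 134, so a_0 = 5.
  235 = 1*134 + 101, so a_1 = 1.
  134 = 1*101 + 33, so a_2 = 1.
  101 = 3*33 + 2, so a_3 = 3.
  33 = 16*2 + 1, so a_4 = 16.
  2 = 2*1 + 0, so a_5 = 2.
so x = [5; 1, 1, 3, 16, 2].
Convergents (p_i = a_i*p_{i-1} + p_{i-2}, q_i = a_i*q_{i-1} + q_{i-2} with p_{-2}=0, p_{-1}=1, q_{-2}=1, q_{-1}=0), until the denominator exceeds 46:
  i=0: a_0=5, p_0 = 5*1 + 0 = 5, q_0 = 5*0 + 1 = 1.
  i=1: a_1=1, p_1 = 1*5 + 1 = 6, q_1 = 1*1 + 0 = 1.
  i=2: a_2=1, p_2 = 1*6 + 5 = 11, q_2 = 1*1 + 1 = 2.
  i=3: a_3=3, p_3 = 3*11 + 6 = 39, q_3 = 3*2 + 1 = 7.
  i=4: a_4=16, p_4 = 16*39 + 11 = 635, q_4 = 16*7 + 2 = 114.
q_4 = 114 > 46, so the last convergent with denominator <= 46 is p_3/q_3 = 39/7.
The closest fraction with denominator <= 46 is either p_3/q_3 or the intermediate fraction (k*p_3 + p_2)/(k*q_3 + q_2) with the largest k >= 1 whose denominator stays <= 46; these approach x as k grows, and every other convergent or intermediate fraction in range is farther away.
Largest k: floor((46 - q_2)/q_3) = floor((46 - 2)/7) = 6.
That gives (6*39 + 11)/(6*7 + 2) = 245/44.
Compare the errors: |x - 39/7| = |1309*7 - 39*235|/(235*7) = 2/1645, and |x - 245/44| = |1309*44 - 245*235|/(235*44) = 21/10340.
Cross-multiplying, 2*10340 = 20680 < 34545 = 21*1645, so 2/1645 is smaller: the convergent 39/7 is closer to x than 245/44.

39/7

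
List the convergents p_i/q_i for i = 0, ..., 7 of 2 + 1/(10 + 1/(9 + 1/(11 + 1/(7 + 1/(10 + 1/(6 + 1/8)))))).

Using the convergent recurrence p_i = a_i*p_{i-1} + p_{i-2}, q_i = a_i*q_{i-1} + q_{i-2} with p_{-2}=0, p_{-1}=1, q_{-2}=1, q_{-1}=0:
  i=0: a_0=2, p_0 = 2*1 + 0 = 2, q_0 = 2*0 + 1 = 1.
  i=1: a_1=10, p_1 = 10*2 + 1 = 21, q_1 = 10*1 + 0 = 10.
  i=2: a_2=9, p_2 = 9*21 + 2 = 191, q_2 = 9*10 + 1 = 91.
  i=3: a_3=11, p_3 = 11*191 + 21 = 2122, q_3 = 11*91 + 10 = 1011.
  i=4: a_4=7, p_4 = 7*2122 + 191 = 15045, q_4 = 7*1011 + 91 = 7168.
  i=5: a_5=10, p_5 = 10*15045 + 2122 = 152572, q_5 = 10*7168 + 1011 = 72691.
  i=6: a_6=6, p_6 = 6*152572 + 15045 = 930477, q_6 = 6*72691 + 7168 = 443314.
  i=7: a_7=8, p_7 = 8*930477 + 152572 = 7596388, q_7 = 8*443314 + 72691 = 3619203.

2/1, 21/10, 191/91, 2122/1011, 15045/7168, 152572/72691, 930477/443314, 7596388/3619203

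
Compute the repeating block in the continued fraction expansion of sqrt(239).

Write x_i = (sqrt(239) + m_i)/d_i with (m_0, d_0) = (0, 1). a_0 = floor(sqrt(239)) = 15, since 15^2 = 225 <= 239 < 256 = 16^2.
Iterate m_{i+1} = d_i*a_i - m_i, d_{i+1} = (239 - m_{i+1}^2)/d_i, a_{i+1} = floor((a_0 + m_{i+1})/d_{i+1}):
  m_1 = 1*15 - 0 = 15, d_1 = (239 - 15^2)/1 = 14/1 = 14, a_1 = floor((15 + 15)/14) = 2.
  m_2 = 14*2 - 15 = 13, d_2 = (239 - 13^2)/14 = 70/14 = 5, a_2 = floor((15 + 13)/5) = 5.
  m_3 = 5*5 - 13 = 12, d_3 = (239 - 12^2)/5 = 95/5 = 19, a_3 = floor((15 + 12)/19) = 1.
  m_4 = 19*1 - 12 = 7, d_4 = (239 - 7^2)/19 = 190/19 = 10, a_4 = floor((15 + 7)/10) = 2.
  m_5 = 10*2 - 7 = 13, d_5 = (239 - 13^2)/10 = 70/10 = 7, a_5 = floor((15 + 13)/7) = 4.
  m_6 = 7*4 - 13 = 15, d_6 = (239 - 15^2)/7 = 14/7 = 2, a_6 = floor((15 + 15)/2) = 15.
  m_7 = 2*15 - 15 = 15, d_7 = (239 - 15^2)/2 = 14/2 = 7, a_7 = floor((15 + 15)/7) = 4.
  m_8 = 7*4 - 15 = 13, d_8 = (239 - 13^2)/7 = 70/7 = 10, a_8 = floor((15 + 13)/10) = 2.
  m_9 = 10*2 - 13 = 7, d_9 = (239 - 7^2)/10 = 190/10 = 19, a_9 = floor((15 + 7)/19) = 1.
  m_10 = 19*1 - 7 = 12, d_10 = (239 - 12^2)/19 = 95/19 = 5, a_10 = floor((15 + 12)/5) = 5.
  m_11 = 5*5 - 12 = 13, d_11 = (239 - 13^2)/5 = 70/5 = 14, a_11 = floor((15 + 13)/14) = 2.
  m_12 = 14*2 - 13 = 15, d_12 = (239 - 15^2)/14 = 14/14 = 1, a_12 = floor((15 + 15)/1) = 30.
  m_13 = 1*30 - 15 = 15, d_13 = (239 - 15^2)/1 = 14/1 = 14: (m_13, d_13) = (m_1, d_1) = (15, 14), so from here the quotients repeat a_1, ..., a_12; the period length is 12.
Hence the expansion of sqrt(239) is a_0 = 15 followed by the repeating block 2, 5, 1, 2, 4, 15, 4, 2, 1, 5, 2, 30 (period 12).

[15; (2, 5, 1, 2, 4, 15, 4, 2, 1, 5, 2, 30)]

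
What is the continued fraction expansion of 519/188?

Run the Euclidean algorithm on 519 and 188; the successive quotients are the partial quotients a_0, a_1, ... (each step inverts the fractional part left over by the previous one):
  519 = 2*188 + 143, so a_0 = 2.
  188 = 1*143 + 45, so a_1 = 1.
  143 = 3*45 + 8, so a_2 = 3.
  45 = 5*8 + 5, so a_3 = 5.
  8 = 1*5 + 3, so a_4 = 1.
  5 = 1*3 + 2, so a_5 = 1.
  3 = 1*2 + 1, so a_6 = 1.
  2 = 2*1 + 0, so a_7 = 2.
The remainder reaches 0 after 8 divisions, so the expansion has 8 partial quotients, read off in order.

[2; 1, 3, 5, 1, 1, 1, 2]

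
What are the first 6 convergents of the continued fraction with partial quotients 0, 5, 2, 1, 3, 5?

0/1, 1/5, 2/11, 3/16, 11/59, 58/311

Using the convergent recurrence p_i = a_i*p_{i-1} + p_{i-2}, q_i = a_i*q_{i-1} + q_{i-2} with p_{-2}=0, p_{-1}=1, q_{-2}=1, q_{-1}=0:
  i=0: a_0=0, p_0 = 0*1 + 0 = 0, q_0 = 0*0 + 1 = 1.
  i=1: a_1=5, p_1 = 5*0 + 1 = 1, q_1 = 5*1 + 0 = 5.
  i=2: a_2=2, p_2 = 2*1 + 0 = 2, q_2 = 2*5 + 1 = 11.
  i=3: a_3=1, p_3 = 1*2 + 1 = 3, q_3 = 1*11 + 5 = 16.
  i=4: a_4=3, p_4 = 3*3 + 2 = 11, q_4 = 3*16 + 11 = 59.
  i=5: a_5=5, p_5 = 5*11 + 3 = 58, q_5 = 5*59 + 16 = 311.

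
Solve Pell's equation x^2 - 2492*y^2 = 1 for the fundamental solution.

First expand sqrt(2492) as a continued fraction. With x_i = (sqrt(2492) + m_i)/d_i and (m_0, d_0) = (0, 1): a_0 = floor(sqrt(2492)) = 49, since 49^2 = 2401 <= 2492 < 2500 = 50^2.
Iterate m_{i+1} = d_i*a_i - m_i, d_{i+1} = (2492 - m_{i+1}^2)/d_i, a_{i+1} = floor((a_0 + m_{i+1})/d_{i+1}):
  m_1 = 1*49 - 0 = 49, d_1 = (2492 - 49^2)/1 = 91/1 = 91, a_1 = floor((49 + 49)/91) = 1.
  m_2 = 91*1 - 49 = 42, d_2 = (2492 - 42^2)/91 = 728/91 = 8, a_2 = floor((49 + 42)/8) = 11.
  m_3 = 8*11 - 42 = 46, d_3 = (2492 - 46^2)/8 = 376/8 = 47, a_3 = floor((49 + 46)/47) = 2.
  m_4 = 47*2 - 46 = 48, d_4 = (2492 - 48^2)/47 = 188/47 = 4, a_4 = floor((49 + 48)/4) = 24.
  m_5 = 4*24 - 48 = 48, d_5 = (2492 - 48^2)/4 = 188/4 = 47, a_5 = floor((49 + 48)/47) = 2.
  m_6 = 47*2 - 48 = 46, d_6 = (2492 - 46^2)/47 = 376/47 = 8, a_6 = floor((49 + 46)/8) = 11.
  m_7 = 8*11 - 46 = 42, d_7 = (2492 - 42^2)/8 = 728/8 = 91, a_7 = floor((49 + 42)/91) = 1.
  m_8 = 91*1 - 42 = 49, d_8 = (2492 - 49^2)/91 = 91/91 = 1, a_8 = floor((49 + 49)/1) = 98.
  m_9 = 1*98 - 49 = 49, d_9 = (2492 - 49^2)/1 = 91/1 = 91: (m_9, d_9) = (m_1, d_1) = (49, 91), so from here the quotients repeat a_1, ..., a_8; the period length is 8.
So sqrt(2492) = [49; (1, 11, 2, 24, 2, 11, 1, 98)] with period length k = 8.
k is even, so the fundamental solution of x^2 - 2492y^2 = 1 is (p_{k-1}, q_{k-1}) = (p_7, q_7); compute convergents through index 7.
Convergents (p_i = a_i*p_{i-1} + p_{i-2}, q_i = a_i*q_{i-1} + q_{i-2} with p_{-2}=0, p_{-1}=1, q_{-2}=1, q_{-1}=0):
  i=0: a_0=49, p_0 = 49*1 + 0 = 49, q_0 = 49*0 + 1 = 1.
  i=1: a_1=1, p_1 = 1*49 + 1 = 50, q_1 = 1*1 + 0 = 1.
  i=2: a_2=11, p_2 = 11*50 + 49 = 599, q_2 = 11*1 + 1 = 12.
  i=3: a_3=2, p_3 = 2*599 + 50 = 1248, q_3 = 2*12 + 1 = 25.
  i=4: a_4=24, p_4 = 24*1248 + 599 = 30551, q_4 = 24*25 + 12 = 612.
  i=5: a_5=2, p_5 = 2*30551 + 1248 = 62350, q_5 = 2*612 + 25 = 1249.
  i=6: a_6=11, p_6 = 11*62350 + 30551 = 716401, q_6 = 11*1249 + 612 = 14351.
  i=7: a_7=1, p_7 = 1*716401 + 62350 = 778751, q_7 = 1*14351 + 1249 = 15600.
Check: 778751^2 - 2492*15600^2 = 606453120001 - 606453120000 = 1, so (x, y) = (778751, 15600) solves the equation, and by the theorem it is the least positive solution.

(x, y) = (778751, 15600)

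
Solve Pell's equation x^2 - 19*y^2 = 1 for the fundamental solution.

First expand sqrt(19) as a continued fraction. With x_i = (sqrt(19) + m_i)/d_i and (m_0, d_0) = (0, 1): a_0 = floor(sqrt(19)) = 4, since 4^2 = 16 <= 19 < 25 = 5^2.
Iterate m_{i+1} = d_i*a_i - m_i, d_{i+1} = (19 - m_{i+1}^2)/d_i, a_{i+1} = floor((a_0 + m_{i+1})/d_{i+1}):
  m_1 = 1*4 - 0 = 4, d_1 = (19 - 4^2)/1 = 3/1 = 3, a_1 = floor((4 + 4)/3) = 2.
  m_2 = 3*2 - 4 = 2, d_2 = (19 - 2^2)/3 = 15/3 = 5, a_2 = floor((4 + 2)/5) = 1.
  m_3 = 5*1 - 2 = 3, d_3 = (19 - 3^2)/5 = 10/5 = 2, a_3 = floor((4 + 3)/2) = 3.
  m_4 = 2*3 - 3 = 3, d_4 = (19 - 3^2)/2 = 10/2 = 5, a_4 = floor((4 + 3)/5) = 1.
  m_5 = 5*1 - 3 = 2, d_5 = (19 - 2^2)/5 = 15/5 = 3, a_5 = floor((4 + 2)/3) = 2.
  m_6 = 3*2 - 2 = 4, d_6 = (19 - 4^2)/3 = 3/3 = 1, a_6 = floor((4 + 4)/1) = 8.
  m_7 = 1*8 - 4 = 4, d_7 = (19 - 4^2)/1 = 3/1 = 3: (m_7, d_7) = (m_1, d_1) = (4, 3), so from here the quotients repeat a_1, ..., a_6; the period length is 6.
So sqrt(19) = [4; (2, 1, 3, 1, 2, 8)] with period length k = 6.
k is even, so the fundamental solution of x^2 - 19y^2 = 1 is (p_{k-1}, q_{k-1}) = (p_5, q_5); compute convergents through index 5.
Convergents (p_i = a_i*p_{i-1} + p_{i-2}, q_i = a_i*q_{i-1} + q_{i-2} with p_{-2}=0, p_{-1}=1, q_{-2}=1, q_{-1}=0):
  i=0: a_0=4, p_0 = 4*1 + 0 = 4, q_0 = 4*0 + 1 = 1.
  i=1: a_1=2, p_1 = 2*4 + 1 = 9, q_1 = 2*1 + 0 = 2.
  i=2: a_2=1, p_2 = 1*9 + 4 = 13, q_2 = 1*2 + 1 = 3.
  i=3: a_3=3, p_3 = 3*13 + 9 = 48, q_3 = 3*3 + 2 = 11.
  i=4: a_4=1, p_4 = 1*48 + 13 = 61, q_4 = 1*11 + 3 = 14.
  i=5: a_5=2, p_5 = 2*61 + 48 = 170, q_5 = 2*14 + 11 = 39.
Check: 170^2 - 19*39^2 = 28900 - 28899 = 1, so (x, y) = (170, 39) solves the equation, and by the theorem it is the least positive solution.

(x, y) = (170, 39)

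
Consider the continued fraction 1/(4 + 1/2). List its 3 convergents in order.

Using the convergent recurrence p_i = a_i*p_{i-1} + p_{i-2}, q_i = a_i*q_{i-1} + q_{i-2} with p_{-2}=0, p_{-1}=1, q_{-2}=1, q_{-1}=0:
  i=0: a_0=0, p_0 = 0*1 + 0 = 0, q_0 = 0*0 + 1 = 1.
  i=1: a_1=4, p_1 = 4*0 + 1 = 1, q_1 = 4*1 + 0 = 4.
  i=2: a_2=2, p_2 = 2*1 + 0 = 2, q_2 = 2*4 + 1 = 9.

0/1, 1/4, 2/9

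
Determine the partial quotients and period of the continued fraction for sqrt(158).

[12; (1, 1, 3, 12, 3, 1, 1, 24)]

Write x_i = (sqrt(158) + m_i)/d_i with (m_0, d_0) = (0, 1). a_0 = floor(sqrt(158)) = 12, since 12^2 = 144 <= 158 < 169 = 13^2.
Iterate m_{i+1} = d_i*a_i - m_i, d_{i+1} = (158 - m_{i+1}^2)/d_i, a_{i+1} = floor((a_0 + m_{i+1})/d_{i+1}):
  m_1 = 1*12 - 0 = 12, d_1 = (158 - 12^2)/1 = 14/1 = 14, a_1 = floor((12 + 12)/14) = 1.
  m_2 = 14*1 - 12 = 2, d_2 = (158 - 2^2)/14 = 154/14 = 11, a_2 = floor((12 + 2)/11) = 1.
  m_3 = 11*1 - 2 = 9, d_3 = (158 - 9^2)/11 = 77/11 = 7, a_3 = floor((12 + 9)/7) = 3.
  m_4 = 7*3 - 9 = 12, d_4 = (158 - 12^2)/7 = 14/7 = 2, a_4 = floor((12 + 12)/2) = 12.
  m_5 = 2*12 - 12 = 12, d_5 = (158 - 12^2)/2 = 14/2 = 7, a_5 = floor((12 + 12)/7) = 3.
  m_6 = 7*3 - 12 = 9, d_6 = (158 - 9^2)/7 = 77/7 = 11, a_6 = floor((12 + 9)/11) = 1.
  m_7 = 11*1 - 9 = 2, d_7 = (158 - 2^2)/11 = 154/11 = 14, a_7 = floor((12 + 2)/14) = 1.
  m_8 = 14*1 - 2 = 12, d_8 = (158 - 12^2)/14 = 14/14 = 1, a_8 = floor((12 + 12)/1) = 24.
  m_9 = 1*24 - 12 = 12, d_9 = (158 - 12^2)/1 = 14/1 = 14: (m_9, d_9) = (m_1, d_1) = (12, 14), so from here the quotients repeat a_1, ..., a_8; the period length is 8.
Hence the expansion of sqrt(158) is a_0 = 12 followed by the repeating block 1, 1, 3, 12, 3, 1, 1, 24 (period 8).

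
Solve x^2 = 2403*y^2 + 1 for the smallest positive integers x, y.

(x, y) = (2402, 49)

First expand sqrt(2403) as a continued fraction. With x_i = (sqrt(2403) + m_i)/d_i and (m_0, d_0) = (0, 1): a_0 = floor(sqrt(2403)) = 49, since 49^2 = 2401 <= 2403 < 2500 = 50^2.
Iterate m_{i+1} = d_i*a_i - m_i, d_{i+1} = (2403 - m_{i+1}^2)/d_i, a_{i+1} = floor((a_0 + m_{i+1})/d_{i+1}):
  m_1 = 1*49 - 0 = 49, d_1 = (2403 - 49^2)/1 = 2/1 = 2, a_1 = floor((49 + 49)/2) = 49.
  m_2 = 2*49 - 49 = 49, d_2 = (2403 - 49^2)/2 = 2/2 = 1, a_2 = floor((49 + 49)/1) = 98.
  m_3 = 1*98 - 49 = 49, d_3 = (2403 - 49^2)/1 = 2/1 = 2: (m_3, d_3) = (m_1, d_1) = (49, 2), so from here the quotients repeat a_1, a_2; the period length is 2.
So sqrt(2403) = [49; (49, 98)] with period length k = 2.
k is even, so the fundamental solution of x^2 - 2403y^2 = 1 is (p_{k-1}, q_{k-1}) = (p_1, q_1); compute convergents through index 1.
Convergents (p_i = a_i*p_{i-1} + p_{i-2}, q_i = a_i*q_{i-1} + q_{i-2} with p_{-2}=0, p_{-1}=1, q_{-2}=1, q_{-1}=0):
  i=0: a_0=49, p_0 = 49*1 + 0 = 49, q_0 = 49*0 + 1 = 1.
  i=1: a_1=49, p_1 = 49*49 + 1 = 2402, q_1 = 49*1 + 0 = 49.
Check: 2402^2 - 2403*49^2 = 5769604 - 5769603 = 1, so (x, y) = (2402, 49) solves the equation, and by the theorem it is the least positive solution.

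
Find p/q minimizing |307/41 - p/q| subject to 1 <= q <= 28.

Expand x = 307/41 as a continued fraction with the Euclidean algorithm:
  307 = 7*41 + 20, so a_0 = 7.
  41 = 2*20 + 1, so a_1 = 2.
  20 = 20*1 + 0, so a_2 = 20.
so x = [7; 2, 20].
Convergents (p_i = a_i*p_{i-1} + p_{i-2}, q_i = a_i*q_{i-1} + q_{i-2} with p_{-2}=0, p_{-1}=1, q_{-2}=1, q_{-1}=0), until the denominator exceeds 28:
  i=0: a_0=7, p_0 = 7*1 + 0 = 7, q_0 = 7*0 + 1 = 1.
  i=1: a_1=2, p_1 = 2*7 + 1 = 15, q_1 = 2*1 + 0 = 2.
  i=2: a_2=20, p_2 = 20*15 + 7 = 307, q_2 = 20*2 + 1 = 41.
q_2 = 41 > 28, so the last convergent with denominator <= 28 is p_1/q_1 = 15/2.
The closest fraction with denominator <= 28 is either p_1/q_1 or the intermediate fraction (k*p_1 + p_0)/(k*q_1 + q_0) with the largest k >= 1 whose denominator stays <= 28; these approach x as k grows, and every other convergent or intermediate fraction in range is farther away.
Largest k: floor((28 - q_0)/q_1) = floor((28 - 1)/2) = 13.
That gives (13*15 + 7)/(13*2 + 1) = 202/27.
Compare the errors: |x - 15/2| = |307*2 - 15*41|/(41*2) = 1/82, and |x - 202/27| = |307*27 - 202*41|/(41*27) = 7/1107.
Cross-multiplying, 7*82 = 574 < 1107 = 1*1107, so 7/1107 is smaller: the intermediate fraction 202/27 is closer to x than 15/2.

202/27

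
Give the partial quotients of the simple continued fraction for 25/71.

Run the Euclidean algorithm on 25 and 71; the successive quotients are the partial quotients a_0, a_1, ... (each step inverts the fractional part left over by the previous one):
  25 = 0*71 + 25, so a_0 = 0.
  71 = 2*25 + 21, so a_1 = 2.
  25 = 1*21 + 4, so a_2 = 1.
  21 = 5*4 + 1, so a_3 = 5.
  4 = 4*1 + 0, so a_4 = 4.
The remainder reaches 0 after 5 divisions, so the expansion has 5 partial quotients, read off in order.

[0; 2, 1, 5, 4]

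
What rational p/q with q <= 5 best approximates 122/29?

Expand x = 122/29 as a continued fraction with the Euclidean algorithm:
  122 = 4*29 + 6, so a_0 = 4.
  29 = 4*6 + 5, so a_1 = 4.
  6 = 1*5 + 1, so a_2 = 1.
  5 = 5*1 + 0, so a_3 = 5.
so x = [4; 4, 1, 5].
Convergents (p_i = a_i*p_{i-1} + p_{i-2}, q_i = a_i*q_{i-1} + q_{i-2} with p_{-2}=0, p_{-1}=1, q_{-2}=1, q_{-1}=0), until the denominator exceeds 5:
  i=0: a_0=4, p_0 = 4*1 + 0 = 4, q_0 = 4*0 + 1 = 1.
  i=1: a_1=4, p_1 = 4*4 + 1 = 17, q_1 = 4*1 + 0 = 4.
  i=2: a_2=1, p_2 = 1*17 + 4 = 21, q_2 = 1*4 + 1 = 5.
  i=3: a_3=5, p_3 = 5*21 + 17 = 122, q_3 = 5*5 + 4 = 29.
q_3 = 29 > 5, so the last convergent with denominator <= 5 is p_2/q_2 = 21/5.
The closest fraction with denominator <= 5 is either p_2/q_2 or the intermediate fraction (k*p_2 + p_1)/(k*q_2 + q_1) with the largest k >= 1 whose denominator stays <= 5; these approach x as k grows, and every other convergent or intermediate fraction in range is farther away.
Largest k: floor((5 - q_1)/q_2) = floor((5 - 4)/5) = 0.
Since k = 0, no intermediate fraction beyond p_2/q_2 has denominator <= 5, so the convergent 21/5 is the closest (its error is |122*5 - 21*29|/(29*5) = 1/145).

21/5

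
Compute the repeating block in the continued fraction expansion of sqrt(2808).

Write x_i = (sqrt(2808) + m_i)/d_i with (m_0, d_0) = (0, 1). a_0 = floor(sqrt(2808)) = 52, since 52^2 = 2704 <= 2808 < 2809 = 53^2.
Iterate m_{i+1} = d_i*a_i - m_i, d_{i+1} = (2808 - m_{i+1}^2)/d_i, a_{i+1} = floor((a_0 + m_{i+1})/d_{i+1}):
  m_1 = 1*52 - 0 = 52, d_1 = (2808 - 52^2)/1 = 104/1 = 104, a_1 = floor((52 + 52)/104) = 1.
  m_2 = 104*1 - 52 = 52, d_2 = (2808 - 52^2)/104 = 104/104 = 1, a_2 = floor((52 + 52)/1) = 104.
  m_3 = 1*104 - 52 = 52, d_3 = (2808 - 52^2)/1 = 104/1 = 104: (m_3, d_3) = (m_1, d_1) = (52, 104), so from here the quotients repeat a_1, a_2; the period length is 2.
Hence the expansion of sqrt(2808) is a_0 = 52 followed by the repeating block 1, 104 (period 2).

[52; (1, 104)]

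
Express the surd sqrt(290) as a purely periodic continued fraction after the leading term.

Write x_i = (sqrt(290) + m_i)/d_i with (m_0, d_0) = (0, 1). a_0 = floor(sqrt(290)) = 17, since 17^2 = 289 <= 290 < 324 = 18^2.
Iterate m_{i+1} = d_i*a_i - m_i, d_{i+1} = (290 - m_{i+1}^2)/d_i, a_{i+1} = floor((a_0 + m_{i+1})/d_{i+1}):
  m_1 = 1*17 - 0 = 17, d_1 = (290 - 17^2)/1 = 1/1 = 1, a_1 = floor((17 + 17)/1) = 34.
  m_2 = 1*34 - 17 = 17, d_2 = (290 - 17^2)/1 = 1/1 = 1: (m_2, d_2) = (m_1, d_1) = (17, 1), so from here the quotient a_1 repeats; the period length is 1.
Hence the expansion of sqrt(290) is a_0 = 17 followed by the repeating block 34 (period 1).

[17; (34)]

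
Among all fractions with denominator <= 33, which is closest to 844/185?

73/16

Expand x = 844/185 as a continued fraction with the Euclidean algorithm:
  844 = 4*185 + 104, so a_0 = 4.
  185 = 1*104 + 81, so a_1 = 1.
  104 = 1*81 + 23, so a_2 = 1.
  81 = 3*23 + 12, so a_3 = 3.
  23 = 1*12 + 11, so a_4 = 1.
  12 = 1*11 + 1, so a_5 = 1.
  11 = 11*1 + 0, so a_6 = 11.
so x = [4; 1, 1, 3, 1, 1, 11].
Convergents (p_i = a_i*p_{i-1} + p_{i-2}, q_i = a_i*q_{i-1} + q_{i-2} with p_{-2}=0, p_{-1}=1, q_{-2}=1, q_{-1}=0), until the denominator exceeds 33:
  i=0: a_0=4, p_0 = 4*1 + 0 = 4, q_0 = 4*0 + 1 = 1.
  i=1: a_1=1, p_1 = 1*4 + 1 = 5, q_1 = 1*1 + 0 = 1.
  i=2: a_2=1, p_2 = 1*5 + 4 = 9, q_2 = 1*1 + 1 = 2.
  i=3: a_3=3, p_3 = 3*9 + 5 = 32, q_3 = 3*2 + 1 = 7.
  i=4: a_4=1, p_4 = 1*32 + 9 = 41, q_4 = 1*7 + 2 = 9.
  i=5: a_5=1, p_5 = 1*41 + 32 = 73, q_5 = 1*9 + 7 = 16.
  i=6: a_6=11, p_6 = 11*73 + 41 = 844, q_6 = 11*16 + 9 = 185.
q_6 = 185 > 33, so the last convergent with denominator <= 33 is p_5/q_5 = 73/16.
The closest fraction with denominator <= 33 is either p_5/q_5 or the intermediate fraction (k*p_5 + p_4)/(k*q_5 + q_4) with the largest k >= 1 whose denominator stays <= 33; these approach x as k grows, and every other convergent or intermediate fraction in range is farther away.
Largest k: floor((33 - q_4)/q_5) = floor((33 - 9)/16) = 1.
That gives (1*73 + 41)/(1*16 + 9) = 114/25.
Compare the errors: |x - 73/16| = |844*16 - 73*185|/(185*16) = 1/2960, and |x - 114/25| = |844*25 - 114*185|/(185*25) = 10/4625.
Cross-multiplying, 1*4625 = 4625 < 29600 = 10*2960, so 1/2960 is smaller: the convergent 73/16 is closer to x than 114/25.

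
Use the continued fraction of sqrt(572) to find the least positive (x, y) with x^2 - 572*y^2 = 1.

(x, y) = (287, 12)

First expand sqrt(572) as a continued fraction. With x_i = (sqrt(572) + m_i)/d_i and (m_0, d_0) = (0, 1): a_0 = floor(sqrt(572)) = 23, since 23^2 = 529 <= 572 < 576 = 24^2.
Iterate m_{i+1} = d_i*a_i - m_i, d_{i+1} = (572 - m_{i+1}^2)/d_i, a_{i+1} = floor((a_0 + m_{i+1})/d_{i+1}):
  m_1 = 1*23 - 0 = 23, d_1 = (572 - 23^2)/1 = 43/1 = 43, a_1 = floor((23 + 23)/43) = 1.
  m_2 = 43*1 - 23 = 20, d_2 = (572 - 20^2)/43 = 172/43 = 4, a_2 = floor((23 + 20)/4) = 10.
  m_3 = 4*10 - 20 = 20, d_3 = (572 - 20^2)/4 = 172/4 = 43, a_3 = floor((23 + 20)/43) = 1.
  m_4 = 43*1 - 20 = 23, d_4 = (572 - 23^2)/43 = 43/43 = 1, a_4 = floor((23 + 23)/1) = 46.
  m_5 = 1*46 - 23 = 23, d_5 = (572 - 23^2)/1 = 43/1 = 43: (m_5, d_5) = (m_1, d_1) = (23, 43), so from here the quotients repeat a_1, ..., a_4; the period length is 4.
So sqrt(572) = [23; (1, 10, 1, 46)] with period length k = 4.
k is even, so the fundamental solution of x^2 - 572y^2 = 1 is (p_{k-1}, q_{k-1}) = (p_3, q_3); compute convergents through index 3.
Convergents (p_i = a_i*p_{i-1} + p_{i-2}, q_i = a_i*q_{i-1} + q_{i-2} with p_{-2}=0, p_{-1}=1, q_{-2}=1, q_{-1}=0):
  i=0: a_0=23, p_0 = 23*1 + 0 = 23, q_0 = 23*0 + 1 = 1.
  i=1: a_1=1, p_1 = 1*23 + 1 = 24, q_1 = 1*1 + 0 = 1.
  i=2: a_2=10, p_2 = 10*24 + 23 = 263, q_2 = 10*1 + 1 = 11.
  i=3: a_3=1, p_3 = 1*263 + 24 = 287, q_3 = 1*11 + 1 = 12.
Check: 287^2 - 572*12^2 = 82369 - 82368 = 1, so (x, y) = (287, 12) solves the equation, and by the theorem it is the least positive solution.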